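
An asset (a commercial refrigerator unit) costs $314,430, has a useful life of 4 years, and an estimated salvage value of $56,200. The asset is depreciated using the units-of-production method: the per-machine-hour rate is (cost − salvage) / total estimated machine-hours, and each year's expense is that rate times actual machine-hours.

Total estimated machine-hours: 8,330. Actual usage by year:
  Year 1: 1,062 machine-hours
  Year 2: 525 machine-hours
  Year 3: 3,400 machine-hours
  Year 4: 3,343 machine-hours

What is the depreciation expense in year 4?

$103,633

Depreciable base = $314,430 − $56,200 = $258,230.
Rate = $258,230 / 8,330 machine-hours = $31 per machine-hour.
Year 1: 1,062 × $31 = $32,922. Book value $281,508.
Year 2: 525 × $31 = $16,275. Book value $265,233.
Year 3: 3,400 × $31 = $105,400. Book value $159,833.
Year 4: 3,343 × $31 = $103,633. Book value $56,200.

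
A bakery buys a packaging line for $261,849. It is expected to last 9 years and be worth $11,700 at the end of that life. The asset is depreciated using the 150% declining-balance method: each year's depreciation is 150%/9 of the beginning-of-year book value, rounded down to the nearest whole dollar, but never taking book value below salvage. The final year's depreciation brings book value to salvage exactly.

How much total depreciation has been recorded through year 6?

Depreciable base = $261,849 − $11,700 = $250,149.
Year 1: ⌊$261,849 × 150%/9⌋ = $43,641. Book value $218,208.
Year 2: ⌊$218,208 × 150%/9⌋ = $36,368. Book value $181,840.
Year 3: ⌊$181,840 × 150%/9⌋ = $30,306. Book value $151,534.
Year 4: ⌊$151,534 × 150%/9⌋ = $25,255. Book value $126,279.
Year 5: ⌊$126,279 × 150%/9⌋ = $21,046. Book value $105,233.
Year 6: ⌊$105,233 × 150%/9⌋ = $17,538. Book value $87,695.
Accumulated through year 6 = $261,849 − $87,695 = $174,154.

$174,154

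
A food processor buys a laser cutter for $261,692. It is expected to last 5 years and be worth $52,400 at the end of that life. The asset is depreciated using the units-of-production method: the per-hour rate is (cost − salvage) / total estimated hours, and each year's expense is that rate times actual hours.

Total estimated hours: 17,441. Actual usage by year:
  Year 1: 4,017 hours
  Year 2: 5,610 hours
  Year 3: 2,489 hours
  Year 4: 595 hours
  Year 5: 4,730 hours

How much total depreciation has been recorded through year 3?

Depreciable base = $261,692 − $52,400 = $209,292.
Rate = $209,292 / 17,441 hours = $12 per hour.
Year 1: 4,017 × $12 = $48,204. Book value $213,488.
Year 2: 5,610 × $12 = $67,320. Book value $146,168.
Year 3: 2,489 × $12 = $29,868. Book value $116,300.
Accumulated through year 3 = $261,692 − $116,300 = $145,392.

$145,392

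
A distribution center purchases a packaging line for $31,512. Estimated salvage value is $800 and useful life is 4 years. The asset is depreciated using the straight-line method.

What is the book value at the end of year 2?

Depreciable base = $31,512 − $800 = $30,712.
Annual expense = $30,712 / 4 = $7,678.
End of year 1: book value $23,834.
End of year 2: book value $16,156.

$16,156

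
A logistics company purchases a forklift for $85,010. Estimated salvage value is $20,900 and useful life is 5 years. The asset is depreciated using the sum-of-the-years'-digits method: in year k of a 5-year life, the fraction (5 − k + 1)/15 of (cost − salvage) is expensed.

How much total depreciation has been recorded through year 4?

$59,836

Depreciable base = $85,010 − $20,900 = $64,110.
Sum of the years' digits = 5+4+3+2+1 = 15.
Year 1: $64,110 × 5/15 = $21,370. Book value $63,640.
Year 2: $64,110 × 4/15 = $17,096. Book value $46,544.
Year 3: $64,110 × 3/15 = $12,822. Book value $33,722.
Year 4: $64,110 × 2/15 = $8,548. Book value $25,174.
Accumulated through year 4 = $85,010 − $25,174 = $59,836.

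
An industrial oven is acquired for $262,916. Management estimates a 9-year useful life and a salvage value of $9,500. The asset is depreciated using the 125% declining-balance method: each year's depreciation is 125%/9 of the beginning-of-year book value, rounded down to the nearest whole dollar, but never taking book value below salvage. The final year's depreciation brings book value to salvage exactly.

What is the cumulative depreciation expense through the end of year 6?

$155,720

Depreciable base = $262,916 − $9,500 = $253,416.
Year 1: ⌊$262,916 × 125%/9⌋ = $36,516. Book value $226,400.
Year 2: ⌊$226,400 × 125%/9⌋ = $31,444. Book value $194,956.
Year 3: ⌊$194,956 × 125%/9⌋ = $27,077. Book value $167,879.
Year 4: ⌊$167,879 × 125%/9⌋ = $23,316. Book value $144,563.
Year 5: ⌊$144,563 × 125%/9⌋ = $20,078. Book value $124,485.
Year 6: ⌊$124,485 × 125%/9⌋ = $17,289. Book value $107,196.
Accumulated through year 6 = $262,916 − $107,196 = $155,720.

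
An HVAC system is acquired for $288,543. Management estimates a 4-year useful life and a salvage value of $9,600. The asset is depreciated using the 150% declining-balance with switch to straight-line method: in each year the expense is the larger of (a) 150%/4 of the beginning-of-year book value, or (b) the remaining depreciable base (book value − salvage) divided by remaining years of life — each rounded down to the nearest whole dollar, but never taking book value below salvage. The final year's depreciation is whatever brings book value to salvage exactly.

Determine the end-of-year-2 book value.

$112,713

Depreciable base = $288,543 − $9,600 = $278,943.
Year 1: DB = ⌊$288,543 × 150%/4⌋ = $108,203; SL = ⌊$278,943/4⌋ = $69,735 → take DB $108,203. Book value $180,340.
Year 2: DB = ⌊$180,340 × 150%/4⌋ = $67,627; SL = ⌊$170,740/3⌋ = $56,913 → take DB $67,627. Book value $112,713.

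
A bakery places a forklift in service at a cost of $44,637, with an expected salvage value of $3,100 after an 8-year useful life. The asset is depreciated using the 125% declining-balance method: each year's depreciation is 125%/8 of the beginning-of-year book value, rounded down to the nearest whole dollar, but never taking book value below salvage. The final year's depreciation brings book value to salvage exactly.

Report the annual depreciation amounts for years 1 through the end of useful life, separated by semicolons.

$6,974; $5,884; $4,965; $4,189; $3,535; $2,982; $2,516; $10,492

Depreciable base = $44,637 − $3,100 = $41,537.
Year 1: ⌊$44,637 × 125%/8⌋ = $6,974. Book value $37,663.
Year 2: ⌊$37,663 × 125%/8⌋ = $5,884. Book value $31,779.
Year 3: ⌊$31,779 × 125%/8⌋ = $4,965. Book value $26,814.
Year 4: ⌊$26,814 × 125%/8⌋ = $4,189. Book value $22,625.
Year 5: ⌊$22,625 × 125%/8⌋ = $3,535. Book value $19,090.
Year 6: ⌊$19,090 × 125%/8⌋ = $2,982. Book value $16,108.
Year 7: ⌊$16,108 × 125%/8⌋ = $2,516. Book value $13,592.
Year 8 (final): $13,592 − $3,100 = $10,492. Book value $3,100.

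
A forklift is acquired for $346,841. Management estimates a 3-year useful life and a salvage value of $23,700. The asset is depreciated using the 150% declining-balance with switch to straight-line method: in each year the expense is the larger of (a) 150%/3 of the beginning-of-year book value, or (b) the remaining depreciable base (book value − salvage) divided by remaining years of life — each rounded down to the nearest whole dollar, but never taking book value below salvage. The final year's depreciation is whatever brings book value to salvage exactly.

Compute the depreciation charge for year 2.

$86,710

Depreciable base = $346,841 − $23,700 = $323,141.
Year 1: DB = ⌊$346,841 × 150%/3⌋ = $173,420; SL = ⌊$323,141/3⌋ = $107,713 → take DB $173,420. Book value $173,421.
Year 2: DB = ⌊$173,421 × 150%/3⌋ = $86,710; SL = ⌊$149,721/2⌋ = $74,860 → take DB $86,710. Book value $86,711.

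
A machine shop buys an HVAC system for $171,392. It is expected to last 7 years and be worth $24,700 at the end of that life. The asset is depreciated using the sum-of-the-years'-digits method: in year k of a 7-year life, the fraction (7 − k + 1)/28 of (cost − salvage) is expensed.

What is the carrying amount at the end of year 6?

$29,939

Depreciable base = $171,392 − $24,700 = $146,692.
Sum of the years' digits = 7+6+5+4+3+2+1 = 28.
Year 1: $146,692 × 7/28 = $36,673. Book value $134,719.
Year 2: $146,692 × 6/28 = $31,434. Book value $103,285.
Year 3: $146,692 × 5/28 = $26,195. Book value $77,090.
Year 4: $146,692 × 4/28 = $20,956. Book value $56,134.
Year 5: $146,692 × 3/28 = $15,717. Book value $40,417.
Year 6: $146,692 × 2/28 = $10,478. Book value $29,939.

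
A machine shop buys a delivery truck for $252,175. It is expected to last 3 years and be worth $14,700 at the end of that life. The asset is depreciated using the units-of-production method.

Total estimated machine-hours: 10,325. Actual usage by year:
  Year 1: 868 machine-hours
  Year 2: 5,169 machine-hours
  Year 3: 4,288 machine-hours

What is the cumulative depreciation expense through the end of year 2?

$138,851

Depreciable base = $252,175 − $14,700 = $237,475.
Rate = $237,475 / 10,325 machine-hours = $23 per machine-hour.
Year 1: 868 × $23 = $19,964. Book value $232,211.
Year 2: 5,169 × $23 = $118,887. Book value $113,324.
Accumulated through year 2 = $252,175 − $113,324 = $138,851.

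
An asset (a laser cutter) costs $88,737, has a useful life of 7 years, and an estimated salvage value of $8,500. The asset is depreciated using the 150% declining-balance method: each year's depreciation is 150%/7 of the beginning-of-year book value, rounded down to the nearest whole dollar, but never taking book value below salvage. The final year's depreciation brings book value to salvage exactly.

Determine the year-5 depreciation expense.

$7,247

Depreciable base = $88,737 − $8,500 = $80,237.
Year 1: ⌊$88,737 × 150%/7⌋ = $19,015. Book value $69,722.
Year 2: ⌊$69,722 × 150%/7⌋ = $14,940. Book value $54,782.
Year 3: ⌊$54,782 × 150%/7⌋ = $11,739. Book value $43,043.
Year 4: ⌊$43,043 × 150%/7⌋ = $9,223. Book value $33,820.
Year 5: ⌊$33,820 × 150%/7⌋ = $7,247. Book value $26,573.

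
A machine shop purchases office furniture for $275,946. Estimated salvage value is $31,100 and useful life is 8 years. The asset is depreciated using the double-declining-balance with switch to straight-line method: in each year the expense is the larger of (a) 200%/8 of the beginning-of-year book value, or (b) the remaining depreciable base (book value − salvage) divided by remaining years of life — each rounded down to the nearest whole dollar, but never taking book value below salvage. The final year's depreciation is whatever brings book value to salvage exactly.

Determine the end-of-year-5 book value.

$65,484

Depreciable base = $275,946 − $31,100 = $244,846.
Year 1: DB = ⌊$275,946 × 200%/8⌋ = $68,986; SL = ⌊$244,846/8⌋ = $30,605 → take DB $68,986. Book value $206,960.
Year 2: DB = ⌊$206,960 × 200%/8⌋ = $51,740; SL = ⌊$175,860/7⌋ = $25,122 → take DB $51,740. Book value $155,220.
Year 3: DB = ⌊$155,220 × 200%/8⌋ = $38,805; SL = ⌊$124,120/6⌋ = $20,686 → take DB $38,805. Book value $116,415.
Year 4: DB = ⌊$116,415 × 200%/8⌋ = $29,103; SL = ⌊$85,315/5⌋ = $17,063 → take DB $29,103. Book value $87,312.
Year 5: DB = ⌊$87,312 × 200%/8⌋ = $21,828; SL = ⌊$56,212/4⌋ = $14,053 → take DB $21,828. Book value $65,484.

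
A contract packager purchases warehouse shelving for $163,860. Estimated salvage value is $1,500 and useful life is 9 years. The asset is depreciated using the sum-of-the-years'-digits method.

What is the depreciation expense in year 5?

$18,040

Depreciable base = $163,860 − $1,500 = $162,360.
Sum of the years' digits = 9+8+7+6+5+4+3+2+1 = 45.
Year 1: $162,360 × 9/45 = $32,472. Book value $131,388.
Year 2: $162,360 × 8/45 = $28,864. Book value $102,524.
Year 3: $162,360 × 7/45 = $25,256. Book value $77,268.
Year 4: $162,360 × 6/45 = $21,648. Book value $55,620.
Year 5: $162,360 × 5/45 = $18,040. Book value $37,580.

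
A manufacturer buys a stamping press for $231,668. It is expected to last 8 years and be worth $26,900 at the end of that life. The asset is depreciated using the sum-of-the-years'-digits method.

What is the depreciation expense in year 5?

Depreciable base = $231,668 − $26,900 = $204,768.
Sum of the years' digits = 8+7+6+5+4+3+2+1 = 36.
Year 1: $204,768 × 8/36 = $45,504. Book value $186,164.
Year 2: $204,768 × 7/36 = $39,816. Book value $146,348.
Year 3: $204,768 × 6/36 = $34,128. Book value $112,220.
Year 4: $204,768 × 5/36 = $28,440. Book value $83,780.
Year 5: $204,768 × 4/36 = $22,752. Book value $61,028.

$22,752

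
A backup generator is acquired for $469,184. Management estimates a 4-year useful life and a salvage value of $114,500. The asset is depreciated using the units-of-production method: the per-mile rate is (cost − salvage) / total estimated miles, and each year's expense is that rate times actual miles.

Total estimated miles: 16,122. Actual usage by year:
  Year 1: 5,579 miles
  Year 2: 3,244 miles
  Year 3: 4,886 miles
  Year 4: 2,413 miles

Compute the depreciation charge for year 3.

Depreciable base = $469,184 − $114,500 = $354,684.
Rate = $354,684 / 16,122 miles = $22 per mile.
Year 1: 5,579 × $22 = $122,738. Book value $346,446.
Year 2: 3,244 × $22 = $71,368. Book value $275,078.
Year 3: 4,886 × $22 = $107,492. Book value $167,586.

$107,492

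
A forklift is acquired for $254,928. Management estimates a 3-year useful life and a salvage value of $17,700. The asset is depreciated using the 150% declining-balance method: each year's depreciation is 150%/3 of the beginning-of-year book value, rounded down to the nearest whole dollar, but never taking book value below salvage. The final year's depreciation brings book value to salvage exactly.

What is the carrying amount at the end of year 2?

Depreciable base = $254,928 − $17,700 = $237,228.
Year 1: ⌊$254,928 × 150%/3⌋ = $127,464. Book value $127,464.
Year 2: ⌊$127,464 × 150%/3⌋ = $63,732. Book value $63,732.

$63,732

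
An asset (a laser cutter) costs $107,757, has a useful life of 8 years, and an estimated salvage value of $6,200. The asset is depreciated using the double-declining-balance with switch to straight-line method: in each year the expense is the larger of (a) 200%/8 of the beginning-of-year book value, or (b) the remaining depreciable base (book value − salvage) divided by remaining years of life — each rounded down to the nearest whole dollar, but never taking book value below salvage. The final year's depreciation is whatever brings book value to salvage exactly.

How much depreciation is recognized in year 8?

Depreciable base = $107,757 − $6,200 = $101,557.
Year 1: DB = ⌊$107,757 × 200%/8⌋ = $26,939; SL = ⌊$101,557/8⌋ = $12,694 → take DB $26,939. Book value $80,818.
Year 2: DB = ⌊$80,818 × 200%/8⌋ = $20,204; SL = ⌊$74,618/7⌋ = $10,659 → take DB $20,204. Book value $60,614.
Year 3: DB = ⌊$60,614 × 200%/8⌋ = $15,153; SL = ⌊$54,414/6⌋ = $9,069 → take DB $15,153. Book value $45,461.
Year 4: DB = ⌊$45,461 × 200%/8⌋ = $11,365; SL = ⌊$39,261/5⌋ = $7,852 → take DB $11,365. Book value $34,096.
Year 5: DB = ⌊$34,096 × 200%/8⌋ = $8,524; SL = ⌊$27,896/4⌋ = $6,974 → take DB $8,524. Book value $25,572.
Year 6: DB = ⌊$25,572 × 200%/8⌋ = $6,393; SL = ⌊$19,372/3⌋ = $6,457 → take SL $6,457. Book value $19,115.
Year 7: DB = ⌊$19,115 × 200%/8⌋ = $4,778; SL = ⌊$12,915/2⌋ = $6,457 → take SL $6,457. Book value $12,658.
Year 8 (final): $12,658 − $6,200 = $6,458. Book value $6,200.

$6,458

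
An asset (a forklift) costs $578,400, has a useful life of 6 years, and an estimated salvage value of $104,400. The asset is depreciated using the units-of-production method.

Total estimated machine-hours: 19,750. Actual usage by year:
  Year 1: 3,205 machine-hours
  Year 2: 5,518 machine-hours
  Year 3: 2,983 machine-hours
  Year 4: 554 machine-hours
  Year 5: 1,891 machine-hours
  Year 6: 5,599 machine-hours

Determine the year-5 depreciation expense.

Depreciable base = $578,400 − $104,400 = $474,000.
Rate = $474,000 / 19,750 machine-hours = $24 per machine-hour.
Year 1: 3,205 × $24 = $76,920. Book value $501,480.
Year 2: 5,518 × $24 = $132,432. Book value $369,048.
Year 3: 2,983 × $24 = $71,592. Book value $297,456.
Year 4: 554 × $24 = $13,296. Book value $284,160.
Year 5: 1,891 × $24 = $45,384. Book value $238,776.

$45,384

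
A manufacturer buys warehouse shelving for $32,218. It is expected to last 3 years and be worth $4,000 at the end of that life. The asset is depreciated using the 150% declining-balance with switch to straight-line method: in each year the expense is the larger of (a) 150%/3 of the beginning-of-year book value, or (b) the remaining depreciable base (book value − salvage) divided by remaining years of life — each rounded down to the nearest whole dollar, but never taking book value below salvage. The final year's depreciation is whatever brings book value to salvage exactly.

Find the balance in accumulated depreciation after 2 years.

Depreciable base = $32,218 − $4,000 = $28,218.
Year 1: DB = ⌊$32,218 × 150%/3⌋ = $16,109; SL = ⌊$28,218/3⌋ = $9,406 → take DB $16,109. Book value $16,109.
Year 2: DB = ⌊$16,109 × 150%/3⌋ = $8,054; SL = ⌊$12,109/2⌋ = $6,054 → take DB $8,054. Book value $8,055.
Accumulated through year 2 = $32,218 − $8,055 = $24,163.

$24,163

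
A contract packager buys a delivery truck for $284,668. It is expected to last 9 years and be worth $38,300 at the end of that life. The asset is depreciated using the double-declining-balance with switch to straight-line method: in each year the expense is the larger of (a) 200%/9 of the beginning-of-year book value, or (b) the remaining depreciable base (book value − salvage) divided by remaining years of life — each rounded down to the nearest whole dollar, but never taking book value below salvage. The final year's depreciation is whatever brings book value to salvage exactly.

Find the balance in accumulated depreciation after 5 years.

Depreciable base = $284,668 − $38,300 = $246,368.
Year 1: DB = ⌊$284,668 × 200%/9⌋ = $63,259; SL = ⌊$246,368/9⌋ = $27,374 → take DB $63,259. Book value $221,409.
Year 2: DB = ⌊$221,409 × 200%/9⌋ = $49,202; SL = ⌊$183,109/8⌋ = $22,888 → take DB $49,202. Book value $172,207.
Year 3: DB = ⌊$172,207 × 200%/9⌋ = $38,268; SL = ⌊$133,907/7⌋ = $19,129 → take DB $38,268. Book value $133,939.
Year 4: DB = ⌊$133,939 × 200%/9⌋ = $29,764; SL = ⌊$95,639/6⌋ = $15,939 → take DB $29,764. Book value $104,175.
Year 5: DB = ⌊$104,175 × 200%/9⌋ = $23,150; SL = ⌊$65,875/5⌋ = $13,175 → take DB $23,150. Book value $81,025.
Accumulated through year 5 = $284,668 − $81,025 = $203,643.

$203,643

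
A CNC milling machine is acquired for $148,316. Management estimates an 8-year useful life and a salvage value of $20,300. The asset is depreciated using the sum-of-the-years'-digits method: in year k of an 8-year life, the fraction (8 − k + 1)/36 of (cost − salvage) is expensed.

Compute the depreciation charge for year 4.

$17,780

Depreciable base = $148,316 − $20,300 = $128,016.
Sum of the years' digits = 8+7+6+5+4+3+2+1 = 36.
Year 1: $128,016 × 8/36 = $28,448. Book value $119,868.
Year 2: $128,016 × 7/36 = $24,892. Book value $94,976.
Year 3: $128,016 × 6/36 = $21,336. Book value $73,640.
Year 4: $128,016 × 5/36 = $17,780. Book value $55,860.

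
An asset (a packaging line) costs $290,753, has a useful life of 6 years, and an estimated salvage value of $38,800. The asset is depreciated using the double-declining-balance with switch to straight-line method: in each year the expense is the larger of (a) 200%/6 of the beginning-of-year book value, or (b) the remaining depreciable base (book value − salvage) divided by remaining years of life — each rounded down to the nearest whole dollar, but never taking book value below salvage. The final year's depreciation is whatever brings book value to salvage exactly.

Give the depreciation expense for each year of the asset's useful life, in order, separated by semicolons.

$96,917; $64,612; $43,074; $28,716; $18,634; $0

Depreciable base = $290,753 − $38,800 = $251,953.
Year 1: DB = ⌊$290,753 × 200%/6⌋ = $96,917; SL = ⌊$251,953/6⌋ = $41,992 → take DB $96,917. Book value $193,836.
Year 2: DB = ⌊$193,836 × 200%/6⌋ = $64,612; SL = ⌊$155,036/5⌋ = $31,007 → take DB $64,612. Book value $129,224.
Year 3: DB = ⌊$129,224 × 200%/6⌋ = $43,074; SL = ⌊$90,424/4⌋ = $22,606 → take DB $43,074. Book value $86,150.
Year 4: DB = ⌊$86,150 × 200%/6⌋ = $28,716; SL = ⌊$47,350/3⌋ = $15,783 → take DB $28,716. Book value $57,434.
Year 5: DB = ⌊$57,434 × 200%/6⌋ = $19,144; SL = ⌊$18,634/2⌋ = $9,317 → take DB $19,144, capped at $18,634. Book value $38,800.
Year 6 (final): $38,800 − $38,800 = $0. Book value $38,800.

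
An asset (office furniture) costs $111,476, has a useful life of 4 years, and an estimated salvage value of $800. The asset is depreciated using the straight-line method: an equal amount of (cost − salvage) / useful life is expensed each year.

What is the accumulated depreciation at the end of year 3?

$83,007

Depreciable base = $111,476 − $800 = $110,676.
Annual expense = $110,676 / 4 = $27,669.
End of year 1: book value $83,807.
End of year 2: book value $56,138.
End of year 3: book value $28,469.
Accumulated through year 3 = $111,476 − $28,469 = $83,007.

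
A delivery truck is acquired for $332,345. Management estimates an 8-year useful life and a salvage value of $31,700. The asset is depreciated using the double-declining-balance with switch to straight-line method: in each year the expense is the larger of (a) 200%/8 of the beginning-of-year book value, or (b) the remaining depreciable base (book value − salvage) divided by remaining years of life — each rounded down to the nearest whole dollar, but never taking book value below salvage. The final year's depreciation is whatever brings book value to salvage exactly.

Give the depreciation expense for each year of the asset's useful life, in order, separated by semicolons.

$83,086; $62,314; $46,736; $35,052; $26,289; $19,717; $14,787; $12,664

Depreciable base = $332,345 − $31,700 = $300,645.
Year 1: DB = ⌊$332,345 × 200%/8⌋ = $83,086; SL = ⌊$300,645/8⌋ = $37,580 → take DB $83,086. Book value $249,259.
Year 2: DB = ⌊$249,259 × 200%/8⌋ = $62,314; SL = ⌊$217,559/7⌋ = $31,079 → take DB $62,314. Book value $186,945.
Year 3: DB = ⌊$186,945 × 200%/8⌋ = $46,736; SL = ⌊$155,245/6⌋ = $25,874 → take DB $46,736. Book value $140,209.
Year 4: DB = ⌊$140,209 × 200%/8⌋ = $35,052; SL = ⌊$108,509/5⌋ = $21,701 → take DB $35,052. Book value $105,157.
Year 5: DB = ⌊$105,157 × 200%/8⌋ = $26,289; SL = ⌊$73,457/4⌋ = $18,364 → take DB $26,289. Book value $78,868.
Year 6: DB = ⌊$78,868 × 200%/8⌋ = $19,717; SL = ⌊$47,168/3⌋ = $15,722 → take DB $19,717. Book value $59,151.
Year 7: DB = ⌊$59,151 × 200%/8⌋ = $14,787; SL = ⌊$27,451/2⌋ = $13,725 → take DB $14,787. Book value $44,364.
Year 8 (final): $44,364 − $31,700 = $12,664. Book value $31,700.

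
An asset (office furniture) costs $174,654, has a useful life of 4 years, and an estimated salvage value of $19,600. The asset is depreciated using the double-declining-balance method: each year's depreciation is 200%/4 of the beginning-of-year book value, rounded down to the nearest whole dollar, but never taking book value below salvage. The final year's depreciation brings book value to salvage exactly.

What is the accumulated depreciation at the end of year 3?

$152,822

Depreciable base = $174,654 − $19,600 = $155,054.
Year 1: ⌊$174,654 × 200%/4⌋ = $87,327. Book value $87,327.
Year 2: ⌊$87,327 × 200%/4⌋ = $43,663. Book value $43,664.
Year 3: ⌊$43,664 × 200%/4⌋ = $21,832. Book value $21,832.
Accumulated through year 3 = $174,654 − $21,832 = $152,822.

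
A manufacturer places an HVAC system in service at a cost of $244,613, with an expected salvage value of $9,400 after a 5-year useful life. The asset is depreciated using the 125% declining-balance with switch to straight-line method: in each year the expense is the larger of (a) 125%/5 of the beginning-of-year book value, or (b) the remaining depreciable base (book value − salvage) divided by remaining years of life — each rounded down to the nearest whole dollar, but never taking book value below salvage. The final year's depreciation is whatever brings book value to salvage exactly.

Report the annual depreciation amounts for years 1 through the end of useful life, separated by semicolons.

$61,153; $45,865; $42,731; $42,732; $42,732

Depreciable base = $244,613 − $9,400 = $235,213.
Year 1: DB = ⌊$244,613 × 125%/5⌋ = $61,153; SL = ⌊$235,213/5⌋ = $47,042 → take DB $61,153. Book value $183,460.
Year 2: DB = ⌊$183,460 × 125%/5⌋ = $45,865; SL = ⌊$174,060/4⌋ = $43,515 → take DB $45,865. Book value $137,595.
Year 3: DB = ⌊$137,595 × 125%/5⌋ = $34,398; SL = ⌊$128,195/3⌋ = $42,731 → take SL $42,731. Book value $94,864.
Year 4: DB = ⌊$94,864 × 125%/5⌋ = $23,716; SL = ⌊$85,464/2⌋ = $42,732 → take SL $42,732. Book value $52,132.
Year 5 (final): $52,132 − $9,400 = $42,732. Book value $9,400.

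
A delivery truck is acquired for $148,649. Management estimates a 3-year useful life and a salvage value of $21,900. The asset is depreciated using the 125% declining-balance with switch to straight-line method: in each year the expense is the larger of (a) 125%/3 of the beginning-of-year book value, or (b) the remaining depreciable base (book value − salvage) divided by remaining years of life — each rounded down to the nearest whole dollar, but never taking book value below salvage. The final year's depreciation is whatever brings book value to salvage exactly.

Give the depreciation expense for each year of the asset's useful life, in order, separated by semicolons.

$61,937; $36,130; $28,682

Depreciable base = $148,649 − $21,900 = $126,749.
Year 1: DB = ⌊$148,649 × 125%/3⌋ = $61,937; SL = ⌊$126,749/3⌋ = $42,249 → take DB $61,937. Book value $86,712.
Year 2: DB = ⌊$86,712 × 125%/3⌋ = $36,130; SL = ⌊$64,812/2⌋ = $32,406 → take DB $36,130. Book value $50,582.
Year 3 (final): $50,582 − $21,900 = $28,682. Book value $21,900.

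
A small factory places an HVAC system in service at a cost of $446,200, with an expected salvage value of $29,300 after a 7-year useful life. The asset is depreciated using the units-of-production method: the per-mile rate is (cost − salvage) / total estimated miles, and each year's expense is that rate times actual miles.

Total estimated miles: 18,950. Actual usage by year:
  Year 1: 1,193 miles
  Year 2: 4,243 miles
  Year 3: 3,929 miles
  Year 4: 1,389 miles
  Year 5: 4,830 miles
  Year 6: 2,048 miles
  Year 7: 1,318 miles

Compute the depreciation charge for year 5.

$106,260

Depreciable base = $446,200 − $29,300 = $416,900.
Rate = $416,900 / 18,950 miles = $22 per mile.
Year 1: 1,193 × $22 = $26,246. Book value $419,954.
Year 2: 4,243 × $22 = $93,346. Book value $326,608.
Year 3: 3,929 × $22 = $86,438. Book value $240,170.
Year 4: 1,389 × $22 = $30,558. Book value $209,612.
Year 5: 4,830 × $22 = $106,260. Book value $103,352.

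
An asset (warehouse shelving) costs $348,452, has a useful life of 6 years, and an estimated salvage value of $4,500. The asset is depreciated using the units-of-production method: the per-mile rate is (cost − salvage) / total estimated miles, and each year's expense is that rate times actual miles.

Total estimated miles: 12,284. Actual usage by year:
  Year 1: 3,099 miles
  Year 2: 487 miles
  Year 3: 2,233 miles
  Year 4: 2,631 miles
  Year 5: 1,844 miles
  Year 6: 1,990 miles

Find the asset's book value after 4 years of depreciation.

Depreciable base = $348,452 − $4,500 = $343,952.
Rate = $343,952 / 12,284 miles = $28 per mile.
Year 1: 3,099 × $28 = $86,772. Book value $261,680.
Year 2: 487 × $28 = $13,636. Book value $248,044.
Year 3: 2,233 × $28 = $62,524. Book value $185,520.
Year 4: 2,631 × $28 = $73,668. Book value $111,852.

$111,852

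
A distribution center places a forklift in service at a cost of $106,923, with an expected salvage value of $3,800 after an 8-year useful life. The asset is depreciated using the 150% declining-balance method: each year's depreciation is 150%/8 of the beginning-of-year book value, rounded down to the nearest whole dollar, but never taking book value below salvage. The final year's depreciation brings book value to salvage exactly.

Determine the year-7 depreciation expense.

$5,768

Depreciable base = $106,923 − $3,800 = $103,123.
Year 1: ⌊$106,923 × 150%/8⌋ = $20,048. Book value $86,875.
Year 2: ⌊$86,875 × 150%/8⌋ = $16,289. Book value $70,586.
Year 3: ⌊$70,586 × 150%/8⌋ = $13,234. Book value $57,352.
Year 4: ⌊$57,352 × 150%/8⌋ = $10,753. Book value $46,599.
Year 5: ⌊$46,599 × 150%/8⌋ = $8,737. Book value $37,862.
Year 6: ⌊$37,862 × 150%/8⌋ = $7,099. Book value $30,763.
Year 7: ⌊$30,763 × 150%/8⌋ = $5,768. Book value $24,995.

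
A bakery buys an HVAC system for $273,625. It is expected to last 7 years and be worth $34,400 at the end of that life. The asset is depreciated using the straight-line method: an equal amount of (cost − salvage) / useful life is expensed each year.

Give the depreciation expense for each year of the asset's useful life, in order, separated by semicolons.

$34,175; $34,175; $34,175; $34,175; $34,175; $34,175; $34,175

Depreciable base = $273,625 − $34,400 = $239,225.
Annual expense = $239,225 / 7 = $34,175.
End of year 1: book value $239,450.
End of year 2: book value $205,275.
End of year 3: book value $171,100.
End of year 4: book value $136,925.
End of year 5: book value $102,750.
End of year 6: book value $68,575.
End of year 7: book value $34,400.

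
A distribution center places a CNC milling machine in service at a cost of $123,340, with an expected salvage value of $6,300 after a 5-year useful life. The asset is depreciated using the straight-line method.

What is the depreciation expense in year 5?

$23,408

Depreciable base = $123,340 − $6,300 = $117,040.
Annual expense = $117,040 / 5 = $23,408.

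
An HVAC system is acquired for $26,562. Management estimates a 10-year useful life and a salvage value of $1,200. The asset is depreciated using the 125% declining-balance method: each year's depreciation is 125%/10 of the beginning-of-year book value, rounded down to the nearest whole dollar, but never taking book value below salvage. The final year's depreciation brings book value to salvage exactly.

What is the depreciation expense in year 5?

Depreciable base = $26,562 − $1,200 = $25,362.
Year 1: ⌊$26,562 × 125%/10⌋ = $3,320. Book value $23,242.
Year 2: ⌊$23,242 × 125%/10⌋ = $2,905. Book value $20,337.
Year 3: ⌊$20,337 × 125%/10⌋ = $2,542. Book value $17,795.
Year 4: ⌊$17,795 × 125%/10⌋ = $2,224. Book value $15,571.
Year 5: ⌊$15,571 × 125%/10⌋ = $1,946. Book value $13,625.

$1,946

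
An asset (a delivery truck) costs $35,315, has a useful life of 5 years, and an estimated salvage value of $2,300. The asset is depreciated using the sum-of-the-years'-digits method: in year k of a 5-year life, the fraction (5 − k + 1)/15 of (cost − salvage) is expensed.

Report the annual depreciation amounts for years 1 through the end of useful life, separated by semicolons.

Depreciable base = $35,315 − $2,300 = $33,015.
Sum of the years' digits = 5+4+3+2+1 = 15.
Year 1: $33,015 × 5/15 = $11,005. Book value $24,310.
Year 2: $33,015 × 4/15 = $8,804. Book value $15,506.
Year 3: $33,015 × 3/15 = $6,603. Book value $8,903.
Year 4: $33,015 × 2/15 = $4,402. Book value $4,501.
Year 5: $33,015 × 1/15 = $2,201. Book value $2,300.

$11,005; $8,804; $6,603; $4,402; $2,201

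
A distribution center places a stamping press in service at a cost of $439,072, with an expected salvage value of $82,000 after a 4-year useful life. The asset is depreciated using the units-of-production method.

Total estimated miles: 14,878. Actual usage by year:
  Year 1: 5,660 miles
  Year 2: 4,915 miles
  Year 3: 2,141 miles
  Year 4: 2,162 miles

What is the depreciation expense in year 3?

$51,384

Depreciable base = $439,072 − $82,000 = $357,072.
Rate = $357,072 / 14,878 miles = $24 per mile.
Year 1: 5,660 × $24 = $135,840. Book value $303,232.
Year 2: 4,915 × $24 = $117,960. Book value $185,272.
Year 3: 2,141 × $24 = $51,384. Book value $133,888.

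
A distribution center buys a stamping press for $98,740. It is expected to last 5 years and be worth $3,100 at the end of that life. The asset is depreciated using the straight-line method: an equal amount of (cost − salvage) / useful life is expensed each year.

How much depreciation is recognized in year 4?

Depreciable base = $98,740 − $3,100 = $95,640.
Annual expense = $95,640 / 5 = $19,128.

$19,128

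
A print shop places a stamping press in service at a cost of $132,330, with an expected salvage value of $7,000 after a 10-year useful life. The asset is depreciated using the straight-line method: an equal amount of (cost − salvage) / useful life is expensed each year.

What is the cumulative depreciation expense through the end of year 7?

$87,731

Depreciable base = $132,330 − $7,000 = $125,330.
Annual expense = $125,330 / 10 = $12,533.
End of year 1: book value $119,797.
End of year 2: book value $107,264.
End of year 3: book value $94,731.
End of year 4: book value $82,198.
End of year 5: book value $69,665.
End of year 6: book value $57,132.
End of year 7: book value $44,599.
Accumulated through year 7 = $132,330 − $44,599 = $87,731.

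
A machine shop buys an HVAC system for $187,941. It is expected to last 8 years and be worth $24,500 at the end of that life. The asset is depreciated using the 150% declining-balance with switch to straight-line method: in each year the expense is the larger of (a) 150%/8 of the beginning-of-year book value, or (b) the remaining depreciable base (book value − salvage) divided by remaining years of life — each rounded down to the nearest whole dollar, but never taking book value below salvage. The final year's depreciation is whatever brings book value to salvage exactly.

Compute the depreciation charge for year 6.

$14,017

Depreciable base = $187,941 − $24,500 = $163,441.
Year 1: DB = ⌊$187,941 × 150%/8⌋ = $35,238; SL = ⌊$163,441/8⌋ = $20,430 → take DB $35,238. Book value $152,703.
Year 2: DB = ⌊$152,703 × 150%/8⌋ = $28,631; SL = ⌊$128,203/7⌋ = $18,314 → take DB $28,631. Book value $124,072.
Year 3: DB = ⌊$124,072 × 150%/8⌋ = $23,263; SL = ⌊$99,572/6⌋ = $16,595 → take DB $23,263. Book value $100,809.
Year 4: DB = ⌊$100,809 × 150%/8⌋ = $18,901; SL = ⌊$76,309/5⌋ = $15,261 → take DB $18,901. Book value $81,908.
Year 5: DB = ⌊$81,908 × 150%/8⌋ = $15,357; SL = ⌊$57,408/4⌋ = $14,352 → take DB $15,357. Book value $66,551.
Year 6: DB = ⌊$66,551 × 150%/8⌋ = $12,478; SL = ⌊$42,051/3⌋ = $14,017 → take SL $14,017. Book value $52,534.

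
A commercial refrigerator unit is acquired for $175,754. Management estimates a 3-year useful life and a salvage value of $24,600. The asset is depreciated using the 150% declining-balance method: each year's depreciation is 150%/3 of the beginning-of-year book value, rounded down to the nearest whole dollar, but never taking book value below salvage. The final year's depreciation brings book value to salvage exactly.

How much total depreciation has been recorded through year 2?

$131,815

Depreciable base = $175,754 − $24,600 = $151,154.
Year 1: ⌊$175,754 × 150%/3⌋ = $87,877. Book value $87,877.
Year 2: ⌊$87,877 × 150%/3⌋ = $43,938. Book value $43,939.
Accumulated through year 2 = $175,754 − $43,939 = $131,815.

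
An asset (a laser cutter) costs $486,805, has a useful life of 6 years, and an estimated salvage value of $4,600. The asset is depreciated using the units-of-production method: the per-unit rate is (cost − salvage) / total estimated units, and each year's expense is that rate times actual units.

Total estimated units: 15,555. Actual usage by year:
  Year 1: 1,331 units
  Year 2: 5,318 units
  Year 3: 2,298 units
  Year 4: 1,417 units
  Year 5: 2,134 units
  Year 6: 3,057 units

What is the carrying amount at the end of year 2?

$280,686

Depreciable base = $486,805 − $4,600 = $482,205.
Rate = $482,205 / 15,555 units = $31 per unit.
Year 1: 1,331 × $31 = $41,261. Book value $445,544.
Year 2: 5,318 × $31 = $164,858. Book value $280,686.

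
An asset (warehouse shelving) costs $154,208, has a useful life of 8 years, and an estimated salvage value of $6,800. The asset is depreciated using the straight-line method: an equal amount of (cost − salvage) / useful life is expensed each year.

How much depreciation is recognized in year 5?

Depreciable base = $154,208 − $6,800 = $147,408.
Annual expense = $147,408 / 8 = $18,426.

$18,426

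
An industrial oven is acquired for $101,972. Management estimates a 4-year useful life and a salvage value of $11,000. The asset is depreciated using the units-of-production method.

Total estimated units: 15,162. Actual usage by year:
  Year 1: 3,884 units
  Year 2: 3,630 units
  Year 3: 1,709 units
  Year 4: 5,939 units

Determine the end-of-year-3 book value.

$46,634

Depreciable base = $101,972 − $11,000 = $90,972.
Rate = $90,972 / 15,162 units = $6 per unit.
Year 1: 3,884 × $6 = $23,304. Book value $78,668.
Year 2: 3,630 × $6 = $21,780. Book value $56,888.
Year 3: 1,709 × $6 = $10,254. Book value $46,634.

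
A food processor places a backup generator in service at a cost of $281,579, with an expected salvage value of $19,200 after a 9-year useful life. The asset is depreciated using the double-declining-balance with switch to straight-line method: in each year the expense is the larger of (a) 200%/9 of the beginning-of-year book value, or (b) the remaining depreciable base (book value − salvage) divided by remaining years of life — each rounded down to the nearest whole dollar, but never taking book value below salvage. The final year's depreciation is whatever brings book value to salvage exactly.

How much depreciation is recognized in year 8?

Depreciable base = $281,579 − $19,200 = $262,379.
Year 1: DB = ⌊$281,579 × 200%/9⌋ = $62,573; SL = ⌊$262,379/9⌋ = $29,153 → take DB $62,573. Book value $219,006.
Year 2: DB = ⌊$219,006 × 200%/9⌋ = $48,668; SL = ⌊$199,806/8⌋ = $24,975 → take DB $48,668. Book value $170,338.
Year 3: DB = ⌊$170,338 × 200%/9⌋ = $37,852; SL = ⌊$151,138/7⌋ = $21,591 → take DB $37,852. Book value $132,486.
Year 4: DB = ⌊$132,486 × 200%/9⌋ = $29,441; SL = ⌊$113,286/6⌋ = $18,881 → take DB $29,441. Book value $103,045.
Year 5: DB = ⌊$103,045 × 200%/9⌋ = $22,898; SL = ⌊$83,845/5⌋ = $16,769 → take DB $22,898. Book value $80,147.
Year 6: DB = ⌊$80,147 × 200%/9⌋ = $17,810; SL = ⌊$60,947/4⌋ = $15,236 → take DB $17,810. Book value $62,337.
Year 7: DB = ⌊$62,337 × 200%/9⌋ = $13,852; SL = ⌊$43,137/3⌋ = $14,379 → take SL $14,379. Book value $47,958.
Year 8: DB = ⌊$47,958 × 200%/9⌋ = $10,657; SL = ⌊$28,758/2⌋ = $14,379 → take SL $14,379. Book value $33,579.

$14,379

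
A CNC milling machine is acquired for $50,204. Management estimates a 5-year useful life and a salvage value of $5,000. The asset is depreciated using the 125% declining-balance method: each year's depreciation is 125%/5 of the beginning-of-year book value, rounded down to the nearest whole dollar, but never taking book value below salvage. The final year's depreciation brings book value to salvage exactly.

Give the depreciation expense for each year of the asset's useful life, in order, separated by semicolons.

$12,551; $9,413; $7,060; $5,295; $10,885

Depreciable base = $50,204 − $5,000 = $45,204.
Year 1: ⌊$50,204 × 125%/5⌋ = $12,551. Book value $37,653.
Year 2: ⌊$37,653 × 125%/5⌋ = $9,413. Book value $28,240.
Year 3: ⌊$28,240 × 125%/5⌋ = $7,060. Book value $21,180.
Year 4: ⌊$21,180 × 125%/5⌋ = $5,295. Book value $15,885.
Year 5 (final): $15,885 − $5,000 = $10,885. Book value $5,000.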